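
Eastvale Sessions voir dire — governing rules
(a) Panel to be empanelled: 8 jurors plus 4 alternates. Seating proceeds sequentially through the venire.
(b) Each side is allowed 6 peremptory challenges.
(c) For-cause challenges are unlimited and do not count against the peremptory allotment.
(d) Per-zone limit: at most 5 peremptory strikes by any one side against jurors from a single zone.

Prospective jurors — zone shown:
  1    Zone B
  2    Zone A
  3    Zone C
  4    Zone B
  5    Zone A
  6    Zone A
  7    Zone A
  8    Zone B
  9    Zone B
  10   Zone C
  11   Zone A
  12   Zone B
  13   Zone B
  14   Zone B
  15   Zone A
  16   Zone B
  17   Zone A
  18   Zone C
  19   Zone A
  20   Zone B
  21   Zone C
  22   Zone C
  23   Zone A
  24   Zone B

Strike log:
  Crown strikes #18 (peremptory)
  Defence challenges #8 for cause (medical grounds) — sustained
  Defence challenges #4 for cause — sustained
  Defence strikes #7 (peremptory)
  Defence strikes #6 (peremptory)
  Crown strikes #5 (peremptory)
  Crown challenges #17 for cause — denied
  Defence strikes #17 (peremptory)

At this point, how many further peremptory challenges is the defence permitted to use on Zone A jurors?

2

Defence peremptories so far: #7, #6, #17 — 3 of 6 used, 3 left overall.
Against Zone A: #7, #6, #17 — 3 used; per-zone cap 5 leaves 2.
Binding limit: min(3, 2) = 2.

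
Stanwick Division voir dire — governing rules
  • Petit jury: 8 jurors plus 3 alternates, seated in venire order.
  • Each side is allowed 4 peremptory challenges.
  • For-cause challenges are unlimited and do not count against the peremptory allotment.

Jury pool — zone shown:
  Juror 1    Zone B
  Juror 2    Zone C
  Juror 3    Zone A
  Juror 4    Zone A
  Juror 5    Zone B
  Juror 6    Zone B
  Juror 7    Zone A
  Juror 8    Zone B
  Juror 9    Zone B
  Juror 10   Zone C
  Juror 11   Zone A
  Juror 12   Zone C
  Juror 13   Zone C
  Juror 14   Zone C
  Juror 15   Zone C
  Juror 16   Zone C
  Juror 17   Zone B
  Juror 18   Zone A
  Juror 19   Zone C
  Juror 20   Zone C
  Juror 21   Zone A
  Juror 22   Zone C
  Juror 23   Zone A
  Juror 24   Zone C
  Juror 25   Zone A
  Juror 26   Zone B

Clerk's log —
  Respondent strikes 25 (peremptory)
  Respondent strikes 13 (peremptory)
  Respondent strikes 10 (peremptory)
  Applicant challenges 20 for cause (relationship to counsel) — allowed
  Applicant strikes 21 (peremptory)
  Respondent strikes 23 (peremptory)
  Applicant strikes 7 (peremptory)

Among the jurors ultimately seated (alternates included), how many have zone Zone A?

3

Removed: #7, #10, #13, #20, #21, #23, #25.
Seated (11 incl. alternates): #1, #2, #3, #4, #5, #6, #8, #9, #11, #12, #14.
Of those, in Zone A: #3, #4, #11 → 3.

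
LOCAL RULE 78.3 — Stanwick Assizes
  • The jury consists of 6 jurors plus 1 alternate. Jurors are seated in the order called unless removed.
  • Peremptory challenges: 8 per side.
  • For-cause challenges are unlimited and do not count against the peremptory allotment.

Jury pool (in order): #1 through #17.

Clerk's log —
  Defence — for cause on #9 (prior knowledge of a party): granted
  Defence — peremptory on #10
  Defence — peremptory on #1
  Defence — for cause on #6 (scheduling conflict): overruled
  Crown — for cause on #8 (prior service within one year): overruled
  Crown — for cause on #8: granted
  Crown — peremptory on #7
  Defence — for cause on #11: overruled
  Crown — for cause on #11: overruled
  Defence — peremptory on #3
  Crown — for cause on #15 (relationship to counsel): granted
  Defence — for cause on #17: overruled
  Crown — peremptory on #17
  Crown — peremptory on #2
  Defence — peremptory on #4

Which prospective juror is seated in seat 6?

14

Removed: #1, #2, #3, #4, #7, #8, #9, #10, #15, #17. (#6, #11 stay — for-cause denied.)
Filling seats in venire order through position 6: #5, #6, #11, #12, #13, #14.
So seat 6 is #14.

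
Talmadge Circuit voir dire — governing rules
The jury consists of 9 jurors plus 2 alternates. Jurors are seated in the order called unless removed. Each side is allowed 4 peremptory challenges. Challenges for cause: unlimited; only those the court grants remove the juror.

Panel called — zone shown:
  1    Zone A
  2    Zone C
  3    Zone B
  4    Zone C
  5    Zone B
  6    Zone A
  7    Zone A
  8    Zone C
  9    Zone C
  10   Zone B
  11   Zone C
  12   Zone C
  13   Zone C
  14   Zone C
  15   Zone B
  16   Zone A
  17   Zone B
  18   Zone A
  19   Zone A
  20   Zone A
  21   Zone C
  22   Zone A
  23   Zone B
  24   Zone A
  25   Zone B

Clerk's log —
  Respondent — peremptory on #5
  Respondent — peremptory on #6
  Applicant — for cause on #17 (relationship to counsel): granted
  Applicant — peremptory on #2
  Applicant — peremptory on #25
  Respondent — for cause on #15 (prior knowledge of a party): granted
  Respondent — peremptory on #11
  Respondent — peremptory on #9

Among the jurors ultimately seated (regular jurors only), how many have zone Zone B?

2

Removed: #2, #5, #6, #9, #11, #15, #17, #25.
Seated jurors 1–9: #1, #3, #4, #7, #8, #10, #12, #13, #14 (alternates #16, #18 not counted).
Of those, in Zone B: #3, #10 → 2.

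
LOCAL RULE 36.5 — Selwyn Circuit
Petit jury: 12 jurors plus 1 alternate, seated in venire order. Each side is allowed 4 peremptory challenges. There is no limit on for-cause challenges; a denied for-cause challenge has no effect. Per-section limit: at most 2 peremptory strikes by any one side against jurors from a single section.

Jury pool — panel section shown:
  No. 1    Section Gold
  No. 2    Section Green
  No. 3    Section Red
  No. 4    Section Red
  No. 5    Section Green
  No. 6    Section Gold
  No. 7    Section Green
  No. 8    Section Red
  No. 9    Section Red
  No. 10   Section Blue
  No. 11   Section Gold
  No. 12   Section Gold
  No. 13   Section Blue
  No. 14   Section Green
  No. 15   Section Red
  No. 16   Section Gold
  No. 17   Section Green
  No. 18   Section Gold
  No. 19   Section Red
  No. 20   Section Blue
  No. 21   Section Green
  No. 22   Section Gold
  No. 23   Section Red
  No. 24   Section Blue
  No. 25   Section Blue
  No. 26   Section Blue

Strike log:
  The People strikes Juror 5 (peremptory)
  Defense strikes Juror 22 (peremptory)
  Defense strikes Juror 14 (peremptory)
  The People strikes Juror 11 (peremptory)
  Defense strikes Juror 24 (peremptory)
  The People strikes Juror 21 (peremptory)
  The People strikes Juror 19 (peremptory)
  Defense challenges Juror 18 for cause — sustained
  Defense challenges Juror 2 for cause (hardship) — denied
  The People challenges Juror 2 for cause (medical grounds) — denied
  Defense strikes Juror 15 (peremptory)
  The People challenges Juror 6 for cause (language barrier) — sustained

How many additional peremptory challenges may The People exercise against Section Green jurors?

The People peremptories so far: #5, #11, #21, #19 — 4 of 4 used, 0 left overall.
Against Section Green: #5, #21 — 2 used; per-section cap 2 leaves 0.
Binding limit: min(0, 0) = 0.

0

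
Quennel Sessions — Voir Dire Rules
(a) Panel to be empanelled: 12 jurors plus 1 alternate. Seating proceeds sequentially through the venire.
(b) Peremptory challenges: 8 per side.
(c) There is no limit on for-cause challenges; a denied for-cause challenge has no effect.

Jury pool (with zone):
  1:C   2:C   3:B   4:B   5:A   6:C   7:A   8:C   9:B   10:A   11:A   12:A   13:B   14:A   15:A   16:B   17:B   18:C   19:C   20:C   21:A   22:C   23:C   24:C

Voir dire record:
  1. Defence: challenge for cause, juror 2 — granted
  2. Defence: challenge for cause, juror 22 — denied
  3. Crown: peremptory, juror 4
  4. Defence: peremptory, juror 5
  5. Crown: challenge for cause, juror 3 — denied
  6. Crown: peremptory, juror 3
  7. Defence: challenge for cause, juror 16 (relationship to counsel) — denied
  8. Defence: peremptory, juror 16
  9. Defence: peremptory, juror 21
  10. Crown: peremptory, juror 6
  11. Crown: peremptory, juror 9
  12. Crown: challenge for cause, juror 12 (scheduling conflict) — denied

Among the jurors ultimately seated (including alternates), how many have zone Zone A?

Removed: #2, #3, #4, #5, #6, #9, #16, #21.
Seated (13 incl. alternates): #1, #7, #8, #10, #11, #12, #13, #14, #15, #17, #18, #19, #20.
Of those, in Zone A: #7, #10, #11, #12, #14, #15 → 6.

6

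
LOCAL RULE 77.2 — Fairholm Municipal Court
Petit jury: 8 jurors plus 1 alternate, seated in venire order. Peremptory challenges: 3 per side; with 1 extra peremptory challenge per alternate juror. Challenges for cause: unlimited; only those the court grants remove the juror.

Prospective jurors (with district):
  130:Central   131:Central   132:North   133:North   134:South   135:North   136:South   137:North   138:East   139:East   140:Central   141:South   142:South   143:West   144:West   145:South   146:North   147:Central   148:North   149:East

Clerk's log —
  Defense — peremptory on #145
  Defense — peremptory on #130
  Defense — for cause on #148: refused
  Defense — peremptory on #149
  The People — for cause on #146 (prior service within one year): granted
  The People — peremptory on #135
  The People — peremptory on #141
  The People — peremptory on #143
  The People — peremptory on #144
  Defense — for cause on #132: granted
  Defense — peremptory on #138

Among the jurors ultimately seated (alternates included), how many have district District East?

Removed: #130, #132, #135, #138, #141, #143, #144, #145, #146, #149.
Seated (9 incl. alternates): #131, #133, #134, #136, #137, #139, #140, #142, #147.
Of those, in District East: #139 → 1.

1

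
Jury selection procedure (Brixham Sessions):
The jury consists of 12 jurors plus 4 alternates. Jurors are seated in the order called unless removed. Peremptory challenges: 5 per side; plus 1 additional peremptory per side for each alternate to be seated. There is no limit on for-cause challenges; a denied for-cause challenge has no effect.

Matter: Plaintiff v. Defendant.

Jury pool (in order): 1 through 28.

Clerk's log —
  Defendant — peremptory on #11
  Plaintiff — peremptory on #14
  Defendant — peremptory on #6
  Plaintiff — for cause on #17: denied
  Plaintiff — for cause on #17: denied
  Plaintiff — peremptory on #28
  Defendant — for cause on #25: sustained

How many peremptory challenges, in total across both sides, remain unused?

14

Plaintiff allotment: 5 base + 1 × 4 alternates = 9. Defendant allotment: 5 base + 1 × 4 alternates = 9.
Plaintiff peremptories used: #14, #28 — 2 (for-cause on #17, #17 don't count).
Defendant peremptories used: #11, #6 — 2 (the for-cause on #25 doesn't count).
Remaining: (9 − 2) + (9 − 2) = 14.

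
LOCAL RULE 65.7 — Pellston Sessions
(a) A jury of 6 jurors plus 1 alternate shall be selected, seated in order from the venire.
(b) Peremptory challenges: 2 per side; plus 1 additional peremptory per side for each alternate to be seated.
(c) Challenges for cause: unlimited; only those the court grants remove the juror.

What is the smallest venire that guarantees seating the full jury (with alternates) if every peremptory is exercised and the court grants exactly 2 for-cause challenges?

Seats to fill: 6 + 1 alternates = 7.
Peremptories: 2 + 1×1 = 3 per side × 2 sides = 6.
For-cause removals: 2.
Minimum venire: 7 + 6 + 2 = 15.

15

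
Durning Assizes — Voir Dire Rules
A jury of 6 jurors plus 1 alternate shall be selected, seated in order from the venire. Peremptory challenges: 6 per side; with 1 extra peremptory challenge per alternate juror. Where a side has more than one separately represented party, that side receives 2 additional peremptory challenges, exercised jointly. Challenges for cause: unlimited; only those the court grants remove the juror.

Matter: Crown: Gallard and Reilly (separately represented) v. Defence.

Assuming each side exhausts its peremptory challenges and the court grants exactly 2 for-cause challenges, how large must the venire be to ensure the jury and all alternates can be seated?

25

Seats to fill: 6 + 1 alternates = 7.
Peremptories — Crown: 6 + 1×1 + 2 = 9; Defence: 6 + 1×1 = 7; total 16.
For-cause removals: 2.
Minimum venire: 7 + 16 + 2 = 25.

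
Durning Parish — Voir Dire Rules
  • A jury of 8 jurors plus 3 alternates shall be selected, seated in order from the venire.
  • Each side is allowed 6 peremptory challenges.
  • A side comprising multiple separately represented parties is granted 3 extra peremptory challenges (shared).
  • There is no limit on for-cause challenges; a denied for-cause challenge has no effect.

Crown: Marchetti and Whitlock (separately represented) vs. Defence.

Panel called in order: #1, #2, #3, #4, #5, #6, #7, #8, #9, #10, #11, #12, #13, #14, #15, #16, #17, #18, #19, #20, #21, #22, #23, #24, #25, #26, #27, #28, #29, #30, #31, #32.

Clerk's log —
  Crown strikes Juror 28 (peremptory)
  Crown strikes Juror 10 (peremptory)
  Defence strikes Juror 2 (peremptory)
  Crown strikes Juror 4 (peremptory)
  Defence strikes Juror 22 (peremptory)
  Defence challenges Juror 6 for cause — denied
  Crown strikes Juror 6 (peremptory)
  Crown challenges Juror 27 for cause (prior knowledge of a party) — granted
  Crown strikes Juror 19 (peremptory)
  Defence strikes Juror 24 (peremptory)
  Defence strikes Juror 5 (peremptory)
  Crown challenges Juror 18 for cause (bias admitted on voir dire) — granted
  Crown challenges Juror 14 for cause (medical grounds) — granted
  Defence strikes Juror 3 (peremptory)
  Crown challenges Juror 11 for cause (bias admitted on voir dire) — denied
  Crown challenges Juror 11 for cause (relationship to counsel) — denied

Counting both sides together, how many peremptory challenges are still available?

Crown allotment: 6 base + 3 multi-party = 9. Defence allotment: 6.
Crown peremptories used: #28, #10, #4, #6, #19 — 5 (for-cause on #27, #18, #14, #11, #11 don't count).
Defence peremptories used: #2, #22, #24, #5, #3 — 5 (the for-cause on #6 doesn't count).
Remaining: (9 − 5) + (6 − 5) = 5.

5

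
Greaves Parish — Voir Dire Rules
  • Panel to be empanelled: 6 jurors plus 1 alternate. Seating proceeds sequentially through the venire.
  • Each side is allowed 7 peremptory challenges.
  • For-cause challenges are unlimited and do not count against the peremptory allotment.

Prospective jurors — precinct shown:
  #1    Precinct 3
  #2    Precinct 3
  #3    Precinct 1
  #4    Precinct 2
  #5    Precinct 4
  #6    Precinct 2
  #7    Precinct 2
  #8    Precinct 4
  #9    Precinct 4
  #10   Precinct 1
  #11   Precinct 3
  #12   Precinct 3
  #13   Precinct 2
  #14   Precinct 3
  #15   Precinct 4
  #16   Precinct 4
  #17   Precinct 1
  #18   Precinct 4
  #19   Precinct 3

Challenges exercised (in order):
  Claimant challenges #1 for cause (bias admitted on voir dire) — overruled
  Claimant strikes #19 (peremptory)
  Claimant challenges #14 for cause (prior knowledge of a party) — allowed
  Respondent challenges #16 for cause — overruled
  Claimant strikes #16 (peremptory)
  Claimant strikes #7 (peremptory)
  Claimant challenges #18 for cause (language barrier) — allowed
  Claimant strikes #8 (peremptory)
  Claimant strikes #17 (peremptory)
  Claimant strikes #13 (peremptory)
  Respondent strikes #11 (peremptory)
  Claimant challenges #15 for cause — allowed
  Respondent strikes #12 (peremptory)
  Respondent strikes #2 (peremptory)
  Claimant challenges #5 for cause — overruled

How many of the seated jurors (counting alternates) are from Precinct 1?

2

Removed: #2, #7, #8, #11, #12, #13, #14, #15, #16, #17, #18, #19.
Seated (7 incl. alternates): #1, #3, #4, #5, #6, #9, #10.
Of those, in Precinct 1: #3, #10 → 2.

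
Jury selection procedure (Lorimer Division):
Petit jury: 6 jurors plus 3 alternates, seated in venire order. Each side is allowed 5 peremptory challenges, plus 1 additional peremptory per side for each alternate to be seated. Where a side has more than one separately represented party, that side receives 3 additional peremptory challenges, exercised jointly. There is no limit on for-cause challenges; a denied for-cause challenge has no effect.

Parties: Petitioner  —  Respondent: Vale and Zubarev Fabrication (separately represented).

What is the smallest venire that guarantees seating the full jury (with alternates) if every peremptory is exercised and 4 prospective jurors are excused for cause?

32

Seats to fill: 6 + 3 alternates = 9.
Peremptories — Petitioner: 5 + 1×3 = 8; Respondent: 5 + 1×3 + 3 = 11; total 19.
For-cause removals: 4.
Minimum venire: 9 + 19 + 4 = 32.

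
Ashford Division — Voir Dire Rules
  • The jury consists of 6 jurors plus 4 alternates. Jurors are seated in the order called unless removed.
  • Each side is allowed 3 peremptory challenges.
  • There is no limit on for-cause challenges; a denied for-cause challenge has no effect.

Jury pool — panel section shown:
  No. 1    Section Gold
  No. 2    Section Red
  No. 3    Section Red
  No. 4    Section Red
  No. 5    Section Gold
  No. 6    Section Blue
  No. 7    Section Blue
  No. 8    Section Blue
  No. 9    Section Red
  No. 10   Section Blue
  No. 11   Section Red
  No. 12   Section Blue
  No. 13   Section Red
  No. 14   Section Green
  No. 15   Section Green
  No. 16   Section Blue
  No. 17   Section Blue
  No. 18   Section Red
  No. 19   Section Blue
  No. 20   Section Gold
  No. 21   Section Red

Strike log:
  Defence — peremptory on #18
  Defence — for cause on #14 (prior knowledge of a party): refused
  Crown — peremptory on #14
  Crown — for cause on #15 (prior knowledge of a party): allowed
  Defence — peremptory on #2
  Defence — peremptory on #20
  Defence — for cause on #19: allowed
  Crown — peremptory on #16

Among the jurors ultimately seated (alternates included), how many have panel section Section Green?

0

Removed: #2, #14, #15, #16, #18, #19, #20.
Seated (10 incl. alternates): #1, #3, #4, #5, #6, #7, #8, #9, #10, #11.
None of those are in Section Green → 0.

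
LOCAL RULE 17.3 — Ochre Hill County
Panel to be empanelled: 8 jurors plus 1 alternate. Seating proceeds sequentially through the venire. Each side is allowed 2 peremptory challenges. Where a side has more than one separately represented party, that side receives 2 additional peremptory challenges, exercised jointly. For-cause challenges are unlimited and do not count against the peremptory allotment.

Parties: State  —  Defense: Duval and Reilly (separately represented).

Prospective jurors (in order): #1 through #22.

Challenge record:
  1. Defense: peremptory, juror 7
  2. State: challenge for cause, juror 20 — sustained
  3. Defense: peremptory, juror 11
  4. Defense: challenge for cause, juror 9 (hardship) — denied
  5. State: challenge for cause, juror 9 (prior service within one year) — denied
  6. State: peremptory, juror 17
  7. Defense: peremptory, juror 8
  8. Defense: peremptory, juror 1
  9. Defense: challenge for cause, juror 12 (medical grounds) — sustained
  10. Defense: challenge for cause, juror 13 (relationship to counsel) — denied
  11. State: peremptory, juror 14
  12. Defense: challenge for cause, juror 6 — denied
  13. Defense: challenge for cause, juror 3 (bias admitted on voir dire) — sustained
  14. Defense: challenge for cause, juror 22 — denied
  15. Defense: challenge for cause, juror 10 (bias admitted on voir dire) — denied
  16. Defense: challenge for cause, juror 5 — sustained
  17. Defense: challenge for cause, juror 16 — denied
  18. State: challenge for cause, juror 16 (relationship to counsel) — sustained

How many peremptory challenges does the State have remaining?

State allotment: 2.
State peremptories used: #17, #14 — 2 (for-cause on #20, #9, #16 don't count).
Remaining: 2 − 2 = 0.

0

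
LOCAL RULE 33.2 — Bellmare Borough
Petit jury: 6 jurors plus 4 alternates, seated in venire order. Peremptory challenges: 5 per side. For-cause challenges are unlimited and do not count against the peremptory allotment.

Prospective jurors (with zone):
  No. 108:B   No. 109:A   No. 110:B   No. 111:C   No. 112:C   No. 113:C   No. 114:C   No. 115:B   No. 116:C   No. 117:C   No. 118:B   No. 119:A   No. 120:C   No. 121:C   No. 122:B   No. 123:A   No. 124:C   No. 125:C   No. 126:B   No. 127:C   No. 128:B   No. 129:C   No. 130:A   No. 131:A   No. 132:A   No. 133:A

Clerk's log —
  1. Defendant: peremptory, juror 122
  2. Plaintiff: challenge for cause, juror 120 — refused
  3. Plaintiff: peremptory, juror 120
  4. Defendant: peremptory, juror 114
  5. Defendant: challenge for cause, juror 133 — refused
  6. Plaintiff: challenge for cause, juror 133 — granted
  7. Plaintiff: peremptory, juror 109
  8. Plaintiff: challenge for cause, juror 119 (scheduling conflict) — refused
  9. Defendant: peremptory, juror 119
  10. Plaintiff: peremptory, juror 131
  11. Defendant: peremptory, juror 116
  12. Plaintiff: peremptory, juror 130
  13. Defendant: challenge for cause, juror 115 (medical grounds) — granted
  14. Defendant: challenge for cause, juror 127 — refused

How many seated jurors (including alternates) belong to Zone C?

6

Removed: #109, #114, #115, #116, #119, #120, #122, #130, #131, #133.
Seated (10 incl. alternates): #108, #110, #111, #112, #113, #117, #118, #121, #123, #124.
Of those, in Zone C: #111, #112, #113, #117, #121, #124 → 6.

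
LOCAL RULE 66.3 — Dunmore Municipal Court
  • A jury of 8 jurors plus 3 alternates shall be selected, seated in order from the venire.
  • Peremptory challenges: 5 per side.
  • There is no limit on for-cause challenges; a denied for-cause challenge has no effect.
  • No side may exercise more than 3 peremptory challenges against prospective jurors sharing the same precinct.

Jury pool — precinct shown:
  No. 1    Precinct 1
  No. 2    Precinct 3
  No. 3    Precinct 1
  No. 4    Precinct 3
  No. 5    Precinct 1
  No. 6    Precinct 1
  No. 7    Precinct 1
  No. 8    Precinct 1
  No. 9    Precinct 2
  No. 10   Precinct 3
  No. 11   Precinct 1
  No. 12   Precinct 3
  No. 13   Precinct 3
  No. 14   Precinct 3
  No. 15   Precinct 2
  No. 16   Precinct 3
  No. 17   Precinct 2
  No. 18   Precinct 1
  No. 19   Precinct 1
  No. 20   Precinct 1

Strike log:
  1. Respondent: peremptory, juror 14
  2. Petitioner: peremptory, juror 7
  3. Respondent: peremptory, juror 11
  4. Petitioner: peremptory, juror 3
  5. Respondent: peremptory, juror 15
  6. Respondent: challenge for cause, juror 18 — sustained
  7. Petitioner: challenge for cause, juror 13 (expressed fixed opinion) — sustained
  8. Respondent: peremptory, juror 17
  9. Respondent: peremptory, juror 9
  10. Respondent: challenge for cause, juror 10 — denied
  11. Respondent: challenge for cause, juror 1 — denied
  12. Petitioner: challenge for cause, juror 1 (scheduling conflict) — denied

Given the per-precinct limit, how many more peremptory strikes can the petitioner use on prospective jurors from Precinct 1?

Petitioner peremptories so far: #7, #3 — 2 of 5 used, 3 left overall.
Against Precinct 1: #7, #3 — 2 used; per-precinct cap 3 leaves 1.
Binding limit: min(3, 1) = 1.

1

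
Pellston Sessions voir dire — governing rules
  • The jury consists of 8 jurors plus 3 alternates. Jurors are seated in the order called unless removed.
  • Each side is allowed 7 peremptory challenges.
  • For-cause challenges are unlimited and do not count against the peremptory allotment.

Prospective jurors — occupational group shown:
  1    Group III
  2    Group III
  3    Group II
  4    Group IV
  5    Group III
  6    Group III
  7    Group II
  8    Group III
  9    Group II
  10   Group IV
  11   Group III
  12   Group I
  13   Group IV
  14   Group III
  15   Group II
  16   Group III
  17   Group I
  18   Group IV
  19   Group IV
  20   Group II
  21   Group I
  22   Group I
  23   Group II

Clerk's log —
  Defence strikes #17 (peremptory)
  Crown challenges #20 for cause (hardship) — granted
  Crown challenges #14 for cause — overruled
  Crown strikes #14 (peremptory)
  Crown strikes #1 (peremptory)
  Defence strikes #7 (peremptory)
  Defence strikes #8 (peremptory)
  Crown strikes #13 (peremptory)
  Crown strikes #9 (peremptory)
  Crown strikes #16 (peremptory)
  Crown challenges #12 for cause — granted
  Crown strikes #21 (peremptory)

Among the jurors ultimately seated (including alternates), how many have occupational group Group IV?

Removed: #1, #7, #8, #9, #12, #13, #14, #16, #17, #20, #21.
Seated (11 incl. alternates): #2, #3, #4, #5, #6, #10, #11, #15, #18, #19, #22.
Of those, in Group IV: #4, #10, #18, #19 → 4.

4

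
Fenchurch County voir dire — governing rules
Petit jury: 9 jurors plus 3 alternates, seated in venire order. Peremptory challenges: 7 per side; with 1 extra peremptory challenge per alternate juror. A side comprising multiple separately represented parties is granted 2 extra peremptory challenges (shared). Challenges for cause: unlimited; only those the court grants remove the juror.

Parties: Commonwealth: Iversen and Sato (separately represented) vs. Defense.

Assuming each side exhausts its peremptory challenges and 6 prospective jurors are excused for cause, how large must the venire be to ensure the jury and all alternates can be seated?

40

Seats to fill: 9 + 3 alternates = 12.
Peremptories — Commonwealth: 7 + 1×3 + 2 = 12; Defense: 7 + 1×3 = 10; total 22.
For-cause removals: 6.
Minimum venire: 12 + 22 + 6 = 40.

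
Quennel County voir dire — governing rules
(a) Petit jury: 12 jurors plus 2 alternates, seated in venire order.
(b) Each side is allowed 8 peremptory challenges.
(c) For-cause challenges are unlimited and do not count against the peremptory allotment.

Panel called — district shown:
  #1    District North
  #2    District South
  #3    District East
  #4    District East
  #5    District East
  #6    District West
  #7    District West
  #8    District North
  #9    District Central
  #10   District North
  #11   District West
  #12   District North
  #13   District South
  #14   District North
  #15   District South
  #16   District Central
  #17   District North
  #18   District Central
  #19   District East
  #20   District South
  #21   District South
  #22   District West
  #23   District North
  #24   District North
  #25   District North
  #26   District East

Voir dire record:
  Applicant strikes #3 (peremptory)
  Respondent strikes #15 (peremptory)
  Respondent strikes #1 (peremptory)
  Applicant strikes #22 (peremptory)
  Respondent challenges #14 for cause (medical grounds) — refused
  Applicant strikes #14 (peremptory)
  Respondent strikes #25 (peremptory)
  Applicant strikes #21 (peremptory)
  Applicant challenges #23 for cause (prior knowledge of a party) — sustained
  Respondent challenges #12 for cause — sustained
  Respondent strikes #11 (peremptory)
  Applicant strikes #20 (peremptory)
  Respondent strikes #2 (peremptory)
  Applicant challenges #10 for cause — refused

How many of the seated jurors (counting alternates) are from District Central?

Removed: #1, #2, #3, #11, #12, #14, #15, #20, #21, #22, #23, #25.
Seated (14 incl. alternates): #4, #5, #6, #7, #8, #9, #10, #13, #16, #17, #18, #19, #24, #26.
Of those, in District Central: #9, #16, #18 → 3.

3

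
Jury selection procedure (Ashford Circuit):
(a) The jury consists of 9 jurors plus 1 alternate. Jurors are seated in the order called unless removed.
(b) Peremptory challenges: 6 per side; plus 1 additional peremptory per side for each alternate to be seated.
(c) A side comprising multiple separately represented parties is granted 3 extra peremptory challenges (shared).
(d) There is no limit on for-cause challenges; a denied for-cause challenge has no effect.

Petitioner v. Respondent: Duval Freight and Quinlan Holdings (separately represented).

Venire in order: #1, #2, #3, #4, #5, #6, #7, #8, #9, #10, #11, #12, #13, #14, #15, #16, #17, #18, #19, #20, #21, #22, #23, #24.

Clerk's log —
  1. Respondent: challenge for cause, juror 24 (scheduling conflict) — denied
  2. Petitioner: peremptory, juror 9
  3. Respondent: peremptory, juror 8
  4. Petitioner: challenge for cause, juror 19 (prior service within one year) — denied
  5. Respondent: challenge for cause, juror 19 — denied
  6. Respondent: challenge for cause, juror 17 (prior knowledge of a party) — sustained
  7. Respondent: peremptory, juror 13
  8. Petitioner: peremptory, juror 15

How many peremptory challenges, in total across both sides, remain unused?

Petitioner allotment: 6 base + 1 × 1 alternate = 7. Respondent allotment: 6 base + 1 × 1 alternate + 3 multi-party = 10.
Petitioner peremptories used: #9, #15 — 2 (the for-cause on #19 doesn't count).
Respondent peremptories used: #8, #13 — 2 (for-cause on #24, #19, #17 don't count).
Remaining: (7 − 2) + (10 − 2) = 13.

13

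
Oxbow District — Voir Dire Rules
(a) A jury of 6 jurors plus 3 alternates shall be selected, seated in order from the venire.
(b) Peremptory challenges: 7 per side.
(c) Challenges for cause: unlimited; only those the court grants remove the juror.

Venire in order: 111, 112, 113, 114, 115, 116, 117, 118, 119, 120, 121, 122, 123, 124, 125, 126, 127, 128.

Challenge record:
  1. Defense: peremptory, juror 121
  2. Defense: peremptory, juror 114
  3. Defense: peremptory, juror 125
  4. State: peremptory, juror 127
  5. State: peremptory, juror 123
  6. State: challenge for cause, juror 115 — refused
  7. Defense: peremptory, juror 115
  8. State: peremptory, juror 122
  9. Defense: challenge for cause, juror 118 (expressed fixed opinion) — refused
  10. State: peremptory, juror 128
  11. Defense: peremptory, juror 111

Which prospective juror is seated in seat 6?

119

Removed: #111, #114, #115, #121, #122, #123, #125, #127, #128. (#118 stays — for-cause denied.)
Seating in order: seats 1–6 → #112, #113, #116, #117, #118, #119; alternates → #120, #124, #126.
So seat 6 is #119.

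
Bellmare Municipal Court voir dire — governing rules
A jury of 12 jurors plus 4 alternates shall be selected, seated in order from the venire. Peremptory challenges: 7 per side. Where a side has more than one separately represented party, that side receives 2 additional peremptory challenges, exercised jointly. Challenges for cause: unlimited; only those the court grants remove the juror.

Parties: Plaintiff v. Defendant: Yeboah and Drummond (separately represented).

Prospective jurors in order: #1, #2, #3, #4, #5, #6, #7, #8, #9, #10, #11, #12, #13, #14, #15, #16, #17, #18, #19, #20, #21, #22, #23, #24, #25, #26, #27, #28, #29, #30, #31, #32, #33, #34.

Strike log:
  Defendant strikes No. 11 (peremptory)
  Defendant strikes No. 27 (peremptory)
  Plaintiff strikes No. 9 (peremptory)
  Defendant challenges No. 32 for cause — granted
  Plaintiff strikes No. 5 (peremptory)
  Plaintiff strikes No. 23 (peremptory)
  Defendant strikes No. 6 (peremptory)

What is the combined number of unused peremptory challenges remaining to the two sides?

10

Plaintiff allotment: 7. Defendant allotment: 7 base + 2 multi-party = 9.
Plaintiff peremptories used: #9, #5, #23 — 3.
Defendant peremptories used: #11, #27, #6 — 3 (the for-cause on #32 doesn't count).
Remaining: (7 − 3) + (9 − 3) = 10.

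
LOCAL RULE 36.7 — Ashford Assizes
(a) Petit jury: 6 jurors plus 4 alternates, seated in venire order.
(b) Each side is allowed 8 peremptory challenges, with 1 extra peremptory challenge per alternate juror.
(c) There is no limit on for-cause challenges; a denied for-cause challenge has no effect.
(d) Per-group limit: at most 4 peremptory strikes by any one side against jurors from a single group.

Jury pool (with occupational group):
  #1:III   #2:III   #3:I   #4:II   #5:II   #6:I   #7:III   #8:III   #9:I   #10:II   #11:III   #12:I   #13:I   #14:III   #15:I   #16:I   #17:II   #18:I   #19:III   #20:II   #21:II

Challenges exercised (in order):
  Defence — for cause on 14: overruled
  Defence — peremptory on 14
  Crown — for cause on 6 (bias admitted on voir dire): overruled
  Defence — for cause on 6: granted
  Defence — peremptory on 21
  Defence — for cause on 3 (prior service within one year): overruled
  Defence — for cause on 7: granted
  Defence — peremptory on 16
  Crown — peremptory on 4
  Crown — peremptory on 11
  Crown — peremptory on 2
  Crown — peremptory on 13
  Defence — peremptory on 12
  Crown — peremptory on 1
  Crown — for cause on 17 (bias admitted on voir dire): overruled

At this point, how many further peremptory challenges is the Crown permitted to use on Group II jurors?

3

Crown peremptories so far: #4, #11, #2, #13, #1 — 5 of 12 used, 7 left overall.
Against Group II: #4 — 1 used; per-group cap 4 leaves 3.
Binding limit: min(7, 3) = 3.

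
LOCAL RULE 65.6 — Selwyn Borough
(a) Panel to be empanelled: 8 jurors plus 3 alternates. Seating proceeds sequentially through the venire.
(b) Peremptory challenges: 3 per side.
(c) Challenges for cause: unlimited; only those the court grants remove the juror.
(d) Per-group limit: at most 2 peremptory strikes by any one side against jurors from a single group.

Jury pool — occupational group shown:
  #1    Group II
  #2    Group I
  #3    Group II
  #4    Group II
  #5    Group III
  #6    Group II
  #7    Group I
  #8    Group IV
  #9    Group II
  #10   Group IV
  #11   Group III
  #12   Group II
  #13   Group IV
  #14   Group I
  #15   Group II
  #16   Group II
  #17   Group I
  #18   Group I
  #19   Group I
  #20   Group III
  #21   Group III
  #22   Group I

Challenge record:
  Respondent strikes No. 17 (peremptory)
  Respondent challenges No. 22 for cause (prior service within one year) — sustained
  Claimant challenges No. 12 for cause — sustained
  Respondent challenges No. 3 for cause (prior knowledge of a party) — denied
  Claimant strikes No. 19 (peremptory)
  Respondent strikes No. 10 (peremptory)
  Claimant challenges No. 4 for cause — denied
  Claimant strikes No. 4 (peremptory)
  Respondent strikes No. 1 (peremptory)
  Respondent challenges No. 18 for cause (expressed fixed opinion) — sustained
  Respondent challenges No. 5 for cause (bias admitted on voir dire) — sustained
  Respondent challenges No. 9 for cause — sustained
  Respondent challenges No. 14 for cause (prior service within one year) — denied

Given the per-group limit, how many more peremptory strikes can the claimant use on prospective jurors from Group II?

Claimant peremptories so far: #19, #4 — 2 of 3 used, 1 left overall.
Against Group II: #4 — 1 used; per-group cap 2 leaves 1.
Binding limit: min(1, 1) = 1.

1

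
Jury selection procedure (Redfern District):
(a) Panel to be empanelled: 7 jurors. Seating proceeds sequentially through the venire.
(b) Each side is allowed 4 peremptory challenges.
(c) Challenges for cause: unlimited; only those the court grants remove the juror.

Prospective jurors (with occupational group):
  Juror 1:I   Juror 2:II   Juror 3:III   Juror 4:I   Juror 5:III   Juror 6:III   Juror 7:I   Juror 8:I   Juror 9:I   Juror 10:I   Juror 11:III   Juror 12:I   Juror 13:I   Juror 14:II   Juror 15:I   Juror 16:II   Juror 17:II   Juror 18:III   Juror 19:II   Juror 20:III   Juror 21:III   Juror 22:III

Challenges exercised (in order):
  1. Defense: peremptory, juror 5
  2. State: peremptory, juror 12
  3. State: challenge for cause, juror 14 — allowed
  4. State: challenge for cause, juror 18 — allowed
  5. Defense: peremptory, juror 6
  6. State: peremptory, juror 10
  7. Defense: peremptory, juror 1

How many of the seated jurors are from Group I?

4

Removed: #1, #5, #6, #10, #12, #14, #18.
Seated jurors 1–7: #2, #3, #4, #7, #8, #9, #11.
Of those, in Group I: #4, #7, #8, #9 → 4.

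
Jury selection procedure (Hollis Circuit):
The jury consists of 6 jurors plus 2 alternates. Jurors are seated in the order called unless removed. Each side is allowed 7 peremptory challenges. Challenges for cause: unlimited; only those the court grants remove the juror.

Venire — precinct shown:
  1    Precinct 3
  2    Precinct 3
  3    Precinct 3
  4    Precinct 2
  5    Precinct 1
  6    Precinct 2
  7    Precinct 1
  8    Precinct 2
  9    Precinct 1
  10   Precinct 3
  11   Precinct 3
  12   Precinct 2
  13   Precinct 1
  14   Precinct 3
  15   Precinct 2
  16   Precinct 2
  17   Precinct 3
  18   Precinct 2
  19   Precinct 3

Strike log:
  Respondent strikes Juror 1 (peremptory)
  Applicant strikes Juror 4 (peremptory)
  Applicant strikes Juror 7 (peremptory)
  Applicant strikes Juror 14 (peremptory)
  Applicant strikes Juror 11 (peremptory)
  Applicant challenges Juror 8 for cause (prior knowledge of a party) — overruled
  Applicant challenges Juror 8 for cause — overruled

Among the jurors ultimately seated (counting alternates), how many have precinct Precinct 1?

Removed: #1, #4, #7, #11, #14.
Seated (8 incl. alternates): #2, #3, #5, #6, #8, #9, #10, #12.
Of those, in Precinct 1: #5, #9 → 2.

2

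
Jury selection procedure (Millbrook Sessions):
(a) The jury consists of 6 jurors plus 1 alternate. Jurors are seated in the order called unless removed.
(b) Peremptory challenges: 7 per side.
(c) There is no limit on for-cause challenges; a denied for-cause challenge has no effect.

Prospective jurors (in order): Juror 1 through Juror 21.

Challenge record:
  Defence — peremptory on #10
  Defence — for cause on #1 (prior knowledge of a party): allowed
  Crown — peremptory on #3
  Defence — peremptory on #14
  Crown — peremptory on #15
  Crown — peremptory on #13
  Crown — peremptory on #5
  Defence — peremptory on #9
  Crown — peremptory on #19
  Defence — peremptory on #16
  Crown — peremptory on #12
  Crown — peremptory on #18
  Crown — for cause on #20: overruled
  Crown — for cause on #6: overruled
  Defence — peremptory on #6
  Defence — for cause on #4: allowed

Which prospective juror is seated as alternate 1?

21

Removed: #1, #3, #4, #5, #6, #9, #10, #12, #13, #14, #15, #16, #18, #19. (#20 stays — for-cause denied.)
Seating in order: seats 1–6 → #2, #7, #8, #11, #17, #20; alternates → #21.
So alternate 1 is #21.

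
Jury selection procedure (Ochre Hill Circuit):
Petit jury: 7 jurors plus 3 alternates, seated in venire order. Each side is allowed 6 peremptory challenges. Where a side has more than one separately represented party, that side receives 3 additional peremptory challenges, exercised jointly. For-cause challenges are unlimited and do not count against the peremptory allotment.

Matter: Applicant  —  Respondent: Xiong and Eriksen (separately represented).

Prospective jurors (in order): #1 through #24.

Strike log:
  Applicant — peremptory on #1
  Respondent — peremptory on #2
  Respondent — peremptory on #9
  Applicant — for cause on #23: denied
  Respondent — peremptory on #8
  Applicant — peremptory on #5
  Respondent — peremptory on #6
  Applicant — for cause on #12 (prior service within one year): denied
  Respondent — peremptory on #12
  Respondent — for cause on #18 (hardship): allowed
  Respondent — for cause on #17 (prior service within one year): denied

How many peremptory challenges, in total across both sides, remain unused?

8

Applicant allotment: 6. Respondent allotment: 6 base + 3 multi-party = 9.
Applicant peremptories used: #1, #5 — 2 (for-cause on #23, #12 don't count).
Respondent peremptories used: #2, #9, #8, #6, #12 — 5 (for-cause on #18, #17 don't count).
Remaining: (6 − 2) + (9 − 5) = 8.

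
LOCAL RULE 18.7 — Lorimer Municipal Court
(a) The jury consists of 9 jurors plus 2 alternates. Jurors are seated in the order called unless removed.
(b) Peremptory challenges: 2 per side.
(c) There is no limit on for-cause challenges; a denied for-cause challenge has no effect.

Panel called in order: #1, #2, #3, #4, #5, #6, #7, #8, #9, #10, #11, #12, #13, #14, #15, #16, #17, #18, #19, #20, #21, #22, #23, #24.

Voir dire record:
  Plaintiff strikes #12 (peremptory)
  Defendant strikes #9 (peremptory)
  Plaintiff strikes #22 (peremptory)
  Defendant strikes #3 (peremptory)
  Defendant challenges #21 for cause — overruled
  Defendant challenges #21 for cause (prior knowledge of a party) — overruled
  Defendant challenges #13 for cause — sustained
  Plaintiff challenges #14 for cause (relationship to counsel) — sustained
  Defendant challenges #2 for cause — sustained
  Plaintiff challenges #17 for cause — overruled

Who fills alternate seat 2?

17

Removed: #2, #3, #9, #12, #13, #14, #22. (#17, #21 stay — for-cause denied.)
Seating in order: seats 1–9 → #1, #4, #5, #6, #7, #8, #10, #11, #15; alternates → #16, #17.
So alternate 2 is #17.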